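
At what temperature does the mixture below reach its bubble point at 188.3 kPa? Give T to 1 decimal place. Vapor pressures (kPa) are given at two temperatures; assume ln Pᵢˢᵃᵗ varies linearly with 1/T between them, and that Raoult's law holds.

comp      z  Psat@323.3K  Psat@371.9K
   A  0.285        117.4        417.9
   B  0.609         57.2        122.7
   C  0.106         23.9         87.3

T = 368.0 K

Bubble-point temperature: ΣzᵢPᵢˢᵃᵗ(T) = P. Interpolate ln Pᵢˢᵃᵗ = aᵢ + bᵢ/T.
  T = 323.3 K: ΣzᵢPᵢˢᵃᵗ = 70.83 kPa
  T = 371.9 K: ΣzᵢPᵢˢᵃᵗ = 203.08 kPa
  T = 347.6 K: ΣzᵢPᵢˢᵃᵗ = 123.46 kPa
  T = 359.8 K: ΣzᵢPᵢˢᵃᵗ = 159.57 kPa
  T = 365.9 K: ΣzᵢPᵢˢᵃᵗ = 180.49 kPa
  T = 368.9 K: ΣzᵢPᵢˢᵃᵗ = 191.52 kPa
  T = 367.4 K: ΣzᵢPᵢˢᵃᵗ = 185.94 kPa
Interpolating between 367.4 K and 368.9 K gives T ≈ 368.0 K.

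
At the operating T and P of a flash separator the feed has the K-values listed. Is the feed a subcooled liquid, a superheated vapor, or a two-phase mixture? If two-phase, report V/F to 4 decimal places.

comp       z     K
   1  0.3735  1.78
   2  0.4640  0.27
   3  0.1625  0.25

subcooled liquid

ΣzᵢKᵢ = 0.8307; Σzᵢ/Kᵢ = 2.5783.
Since ΣzᵢKᵢ < 1 the mixture is below its bubble point — single liquid phase.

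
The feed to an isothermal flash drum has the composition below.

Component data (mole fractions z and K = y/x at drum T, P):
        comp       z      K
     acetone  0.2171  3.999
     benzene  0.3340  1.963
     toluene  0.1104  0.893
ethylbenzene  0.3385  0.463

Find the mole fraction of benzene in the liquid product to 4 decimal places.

Rachford–Rice: g(ψ) = Σ zᵢ(Kᵢ−1)/(1+ψ(Kᵢ−1)) = 0.
Check two-phase: ΣzᵢKᵢ = 1.7791 > 1 and Σzᵢ/Kᵢ = 1.0792 > 1, so g(0) = 0.7791 > 0 and g(1) = -0.0792 < 0.
Iterate (Newton) starting at ψ = 0.68:
  ψ = 0.6800: g = 0.10951, g' = -0.5682 → ψ = 0.8728
  ψ = 0.8728: g = -0.00039, g' = -0.5880 → ψ = 0.8721
Converged at ψ = 0.8721.
Compositions from xᵢ = zᵢ/(1+ψ(Kᵢ−1)), yᵢ = Kᵢxᵢ:
  acetone: x = 0.0600, y = 0.2401
  benzene: x = 0.1815, y = 0.3564
  toluene: x = 0.1218, y = 0.1087
  ethylbenzene: x = 0.6366, y = 0.2948

x_benzene = 0.1815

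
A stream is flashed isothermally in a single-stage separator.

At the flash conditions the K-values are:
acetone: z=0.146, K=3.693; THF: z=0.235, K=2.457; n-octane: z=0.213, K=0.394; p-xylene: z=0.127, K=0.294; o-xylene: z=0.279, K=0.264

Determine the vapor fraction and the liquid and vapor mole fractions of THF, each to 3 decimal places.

ψ = 0.225, x_THF = 0.177, y_THF = 0.435

Let ψ = V/F and solve Σ zᵢ(Kᵢ−1)/(1+ψ(Kᵢ−1)) = 0.
Feasibility: ΣzᵢKᵢ = 1.311, Σzᵢ/Kᵢ = 2.165 — both > 1, two phases present.
Iterate (Newton) starting at ψ = 0.48:
  ψ = 0.480: g = -0.2622, g' = -1.036 → ψ = 0.227
  ψ = 0.227: g = -0.0016, g' = -1.102 → ψ = 0.225
Converged at ψ = 0.225.
Compositions from xᵢ = zᵢ/(1+ψ(Kᵢ−1)), yᵢ = Kᵢxᵢ:
  acetone: x = 0.091, y = 0.335
  THF: x = 0.177, y = 0.435
  n-octane: x = 0.247, y = 0.097
  p-xylene: x = 0.151, y = 0.044
  o-xylene: x = 0.335, y = 0.088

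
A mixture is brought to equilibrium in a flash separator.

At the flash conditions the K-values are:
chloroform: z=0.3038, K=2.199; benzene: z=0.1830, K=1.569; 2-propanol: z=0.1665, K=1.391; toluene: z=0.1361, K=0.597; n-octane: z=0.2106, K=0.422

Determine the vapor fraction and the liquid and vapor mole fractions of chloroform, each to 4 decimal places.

ψ = 0.7993, x_chloroform = 0.1551, y_chloroform = 0.3411

Rachford–Rice: g(ψ) = Σ zᵢ(Kᵢ−1)/(1+ψ(Kᵢ−1)) = 0.
g(0) = ΣzᵢKᵢ − 1 = 0.3569 and g(1) = 1 − Σzᵢ/Kᵢ = -0.1015, so a root lies in (0, 1).
Newton–Raphson from ψ = 0.58:
  ψ = 0.5800: g = 0.09151, g' = -0.3992 → ψ = 0.8092
  ψ = 0.8092: g = -0.00446, g' = -0.4520 → ψ = 0.7994
  ψ = 0.7994: g = -0.00002, g' = -0.4479 → ψ = 0.7993
Converged at ψ = 0.7993.
Compositions from xᵢ = zᵢ/(1+ψ(Kᵢ−1)), yᵢ = Kᵢxᵢ:
  chloroform: x = 0.1551, y = 0.3411
  benzene: x = 0.1258, y = 0.1974
  2-propanol: x = 0.1269, y = 0.1765
  toluene: x = 0.2008, y = 0.1199
  n-octane: x = 0.3915, y = 0.1652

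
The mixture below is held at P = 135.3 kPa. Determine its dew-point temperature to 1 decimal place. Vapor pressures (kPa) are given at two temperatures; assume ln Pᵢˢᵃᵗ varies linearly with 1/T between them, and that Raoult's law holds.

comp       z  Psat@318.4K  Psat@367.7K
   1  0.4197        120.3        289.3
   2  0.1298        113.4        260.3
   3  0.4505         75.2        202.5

T = 335.9 K

Dew-point temperature: Σzᵢ·P/Pᵢˢᵃᵗ(T) = 1. Interpolate ln Pᵢˢᵃᵗ = aᵢ + bᵢ/T.
  T = 318.4 K: ΣzᵢP/Pᵢˢᵃᵗ = 1.4374
  T = 367.7 K: ΣzᵢP/Pᵢˢᵃᵗ = 0.5648
  T = 343.0 K: ΣzᵢP/Pᵢˢᵃᵗ = 0.8716
  T = 330.7 K: ΣzᵢP/Pᵢˢᵃᵗ = 1.1088
  T = 336.9 K: ΣzᵢP/Pᵢˢᵃᵗ = 0.9800
  T = 333.8 K: ΣzᵢP/Pᵢˢᵃᵗ = 1.0418
  T = 335.4 K: ΣzᵢP/Pᵢˢᵃᵗ = 1.0093
Interpolating between 335.4 K and 336.9 K gives T ≈ 335.9 K.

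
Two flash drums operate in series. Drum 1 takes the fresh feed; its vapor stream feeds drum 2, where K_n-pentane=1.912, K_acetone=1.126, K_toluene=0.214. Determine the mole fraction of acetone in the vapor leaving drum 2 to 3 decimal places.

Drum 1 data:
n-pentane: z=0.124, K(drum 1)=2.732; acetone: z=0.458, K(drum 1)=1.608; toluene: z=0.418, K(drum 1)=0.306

y_acetone (drum 2) = 0.654

Drum 1:
Rachford–Rice: g(ψ₁) = Σ zᵢ(Kᵢ−1)/(1+ψ₁(Kᵢ−1)) = 0.
Check two-phase: ΣzᵢKᵢ = 1.203 > 1 and Σzᵢ/Kᵢ = 1.696 > 1, so g(0) = 0.203 > 0 and g(1) = -0.696 < 0.
Newton iteration, ψ₁⁰ = 0.5:
  ψ₁ = 0.500: g = -0.1156, g' = -0.679 → ψ₁ = 0.330
  ψ₁ = 0.330: g = -0.0074, g' = -0.607 → ψ₁ = 0.317
Converged at ψ₁ = 0.317.
Drum-1 compositions:
  n-pentane: x = 0.080, y = 0.219
  acetone: x = 0.384, y = 0.617
  toluene: x = 0.536, y = 0.164
Drum-2 feed = drum-1 vapor: z₂ = (0.2186, 0.6174, 0.1640).
Drum 2:
Material balance + equilibrium reduce to Σ zᵢ(Kᵢ−1)/(1+ψ₂(Kᵢ−1)) = 0.
g(0) = ΣzᵢKᵢ − 1 = 0.148 and g(1) = 1 − Σzᵢ/Kᵢ = -0.429, so a root lies in (0, 1).
Newton–Raphson from ψ₂ = 0.42:
  ψ₂ = 0.420: g = 0.0256, g' = -0.330 → ψ₂ = 0.498
  ψ₂ = 0.498: g = -0.0014, g' = -0.368 → ψ₂ = 0.494
Converged at ψ₂ = 0.494.
  n-pentane: x = 0.151, y = 0.288
  acetone: x = 0.581, y = 0.654
  toluene: x = 0.268, y = 0.057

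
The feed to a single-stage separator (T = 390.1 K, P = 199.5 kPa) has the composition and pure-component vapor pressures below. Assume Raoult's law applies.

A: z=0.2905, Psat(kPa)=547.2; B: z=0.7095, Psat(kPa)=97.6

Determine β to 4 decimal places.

Raoult's law: Kᵢ = Pᵢˢᵃᵗ/P = Pᵢˢᵃᵗ/199.5.
  K_A = 547.2/199.5 = 2.742857, K_B = 97.6/199.5 = 0.489223
Material balance + equilibrium reduce to Σ zᵢ(Kᵢ−1)/(1+β(Kᵢ−1)) = 0.
g(0) = ΣzᵢKᵢ − 1 = 0.1439 and g(1) = 1 − Σzᵢ/Kᵢ = -0.5562, so a root lies in (0, 1).
Binary case is linear: z₁(K₁−1)(1+β(K₂−1)) + z₂(K₂−1)(1+β(K₁−1)) = 0
⇒ β = [z₁(K₁−1)+z₂(K₂−1)] / [−(K₁−1)(K₂−1)] = 0.14390/0.89021 = 0.1617

β = 0.1617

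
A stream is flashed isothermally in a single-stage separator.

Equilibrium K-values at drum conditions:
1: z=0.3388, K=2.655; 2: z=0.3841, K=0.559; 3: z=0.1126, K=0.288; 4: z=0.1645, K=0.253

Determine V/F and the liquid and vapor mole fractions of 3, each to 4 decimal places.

V/F = 0.1970, x_3 = 0.1310, y_3 = 0.0377

Rachford–Rice: g(V/F) = Σ zᵢ(Kᵢ−1)/(1+V/F(Kᵢ−1)) = 0.
g(0) = ΣzᵢKᵢ − 1 = 0.1883 and g(1) = 1 − Σzᵢ/Kᵢ = -0.8559, so a root lies in (0, 1).
Newton–Raphson from V/F = 0.52:
  V/F = 0.5200: g = -0.24666, g' = -0.7832 → V/F = 0.2051
  V/F = 0.2051: g = -0.00657, g' = -0.8139 → V/F = 0.1970
Converged at V/F = 0.1970.
Compositions from xᵢ = zᵢ/(1+V/F(Kᵢ−1)), yᵢ = Kᵢxᵢ:
  1: x = 0.2555, y = 0.6783
  2: x = 0.4206, y = 0.2351
  3: x = 0.1310, y = 0.0377
  4: x = 0.1929, y = 0.0488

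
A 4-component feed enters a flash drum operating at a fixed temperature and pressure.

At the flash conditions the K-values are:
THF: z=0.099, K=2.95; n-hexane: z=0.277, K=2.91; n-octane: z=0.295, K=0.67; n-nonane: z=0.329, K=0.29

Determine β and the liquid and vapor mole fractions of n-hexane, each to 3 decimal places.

Newton iteration, β⁰ = 0.5:
  β = 0.500: g = -0.1104, g' = -0.806 → β = 0.363
Converged at β = 0.363.
Compositions from xᵢ = zᵢ/(1+β(Kᵢ−1)), yᵢ = Kᵢxᵢ:
  THF: x = 0.058, y = 0.171
  n-hexane: x = 0.164, y = 0.476
  n-octane: x = 0.335, y = 0.225
  n-nonane: x = 0.443, y = 0.129

β = 0.363, x_n-hexane = 0.164, y_n-hexane = 0.476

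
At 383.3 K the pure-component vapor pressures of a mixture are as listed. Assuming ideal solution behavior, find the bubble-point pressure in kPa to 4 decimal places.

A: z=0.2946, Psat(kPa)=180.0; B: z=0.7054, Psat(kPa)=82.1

At the bubble point ψ → 0, so ΣzᵢKᵢ = 1 with Kᵢ = Pᵢˢᵃᵗ/P ⇒ P = ΣzᵢPᵢˢᵃᵗ.
P = 0.2946·180.0 + 0.7054·82.1 = 110.9413 kPa

Pbub = 110.9413 kPa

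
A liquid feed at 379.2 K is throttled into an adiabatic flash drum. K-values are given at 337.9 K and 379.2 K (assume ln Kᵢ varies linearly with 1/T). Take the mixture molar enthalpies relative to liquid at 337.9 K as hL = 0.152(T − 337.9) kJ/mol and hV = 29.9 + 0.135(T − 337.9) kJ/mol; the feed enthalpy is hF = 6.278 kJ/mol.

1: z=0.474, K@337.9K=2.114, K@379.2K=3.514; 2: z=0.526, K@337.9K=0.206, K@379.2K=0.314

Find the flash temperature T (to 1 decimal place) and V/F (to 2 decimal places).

Adiabatic flash: solve Rachford–Rice at each trial T, then check hF = ψ·hV(T) + (1−ψ)·hL(T).
  T = 337.9 K: K = (2.114, 0.206), RR gives ψ = 0.125, H_out = 3.732 kJ/mol
  T = 379.2 K: K = (3.514, 0.314), RR gives ψ = 0.482, H_out = 20.343 kJ/mol
  T = 358.5 K: K = (2.764, 0.257), RR gives ψ = 0.340, H_out = 13.179 kJ/mol
  T = 348.2 K: K = (2.427, 0.231), RR gives ψ = 0.248, H_out = 8.929 kJ/mol
  T = 343.0 K: K = (2.266, 0.218), RR gives ψ = 0.191, H_out = 6.463 kJ/mol
  T = 340.4 K: K = (2.188, 0.212), RR gives ψ = 0.159, H_out = 5.115 kJ/mol
  T = 341.7 K: K = (2.227, 0.215), RR gives ψ = 0.175, H_out = 5.800 kJ/mol
Linear interpolation between T = 341.7 (H_out = 5.800) and T = 343.0 (H_out = 6.463) on hF = 6.278 gives T ≈ 342.6 K, at which ψ = 0.19.

T = 342.6 K, V/F = 0.19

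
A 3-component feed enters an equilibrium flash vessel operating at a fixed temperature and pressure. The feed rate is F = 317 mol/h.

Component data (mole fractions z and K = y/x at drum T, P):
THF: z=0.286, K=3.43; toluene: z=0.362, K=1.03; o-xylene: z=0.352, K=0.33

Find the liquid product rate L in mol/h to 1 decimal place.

L = 172.1 mol/h

Rachford–Rice: g(V/F) = Σ zᵢ(Kᵢ−1)/(1+V/F(Kᵢ−1)) = 0.
g(0) = ΣzᵢKᵢ − 1 = 0.470 and g(1) = 1 − Σzᵢ/Kᵢ = -0.502, so a root lies in (0, 1).
Newton–Raphson from V/F = 0.6:
  V/F = 0.600: g = -0.1010, g' = -0.722 → V/F = 0.460
  V/F = 0.460: g = -0.0021, g' = -0.707 → V/F = 0.457
Converged at V/F = 0.457.
Then V = V/F·F = 0.4571·317 = 144.9 mol/h and L = F − V = 172.1 mol/h.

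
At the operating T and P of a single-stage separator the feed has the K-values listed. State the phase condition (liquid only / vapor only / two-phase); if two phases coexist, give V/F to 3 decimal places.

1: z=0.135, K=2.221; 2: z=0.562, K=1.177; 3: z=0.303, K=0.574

two-phase, V/F = 0.664

ΣzᵢKᵢ = 1.135; Σzᵢ/Kᵢ = 1.066.
Both exceed 1, so a two-phase solution exists.
Let ψ = V/F and solve Σ zᵢ(Kᵢ−1)/(1+ψ(Kᵢ−1)) = 0.
Newton–Raphson from ψ = 0.3:
  ψ = 0.300: g = 0.0671, g' = -0.196 → ψ = 0.642
  ψ = 0.642: g = 0.0040, g' = -0.182 → ψ = 0.664
Converged at ψ = 0.664.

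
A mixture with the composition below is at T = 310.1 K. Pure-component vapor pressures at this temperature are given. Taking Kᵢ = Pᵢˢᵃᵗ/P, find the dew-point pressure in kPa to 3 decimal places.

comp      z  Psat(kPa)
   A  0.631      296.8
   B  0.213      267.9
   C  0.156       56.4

At the dew point ψ → 1, so Σzᵢ/Kᵢ = 1 with Kᵢ = Pᵢˢᵃᵗ/P ⇒ 1/P = Σzᵢ/Pᵢˢᵃᵗ.
1/P = 0.631/296.8 + 0.213/267.9 + 0.156/56.4 = 0.005687 ⇒ P = 175.838 kPa

Pdew = 175.838 kPa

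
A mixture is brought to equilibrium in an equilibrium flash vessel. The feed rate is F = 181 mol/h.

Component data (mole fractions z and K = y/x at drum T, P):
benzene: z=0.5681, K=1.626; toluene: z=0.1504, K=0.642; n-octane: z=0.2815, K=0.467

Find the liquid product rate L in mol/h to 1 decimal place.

Rachford–Rice: g(V/F) = Σ zᵢ(Kᵢ−1)/(1+V/F(Kᵢ−1)) = 0.
Feasibility: ΣzᵢKᵢ = 1.1517, Σzᵢ/Kᵢ = 1.1864 — both > 1, two phases present.
Newton–Raphson from V/F = 0.62:
  V/F = 0.6200: g = -0.03710, g' = -0.3258 → V/F = 0.5061
  V/F = 0.5061: g = -0.00116, g' = -0.3071 → V/F = 0.5023
Converged at V/F = 0.5023.
Then V = V/F·F = 0.5023·181 = 90.9 mol/h and L = F − V = 90.1 mol/h.

L = 90.1 mol/h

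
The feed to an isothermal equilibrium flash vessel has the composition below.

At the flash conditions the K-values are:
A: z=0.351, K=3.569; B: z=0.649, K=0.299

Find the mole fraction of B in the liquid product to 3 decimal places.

Material balance + equilibrium reduce to Σ zᵢ(Kᵢ−1)/(1+ψ(Kᵢ−1)) = 0.
Feasibility: ΣzᵢKᵢ = 1.447, Σzᵢ/Kᵢ = 2.269 — both > 1, two phases present.
Iterate (Newton) starting at ψ = 0.61:
  ψ = 0.610: g = -0.4436, g' = -1.325 → ψ = 0.275
  ψ = 0.275: g = -0.0355, g' = -1.285 → ψ = 0.248
Converged at ψ = 0.248.
Compositions from xᵢ = zᵢ/(1+ψ(Kᵢ−1)), yᵢ = Kᵢxᵢ:
  A: x = 0.214, y = 0.765
  B: x = 0.786, y = 0.235

x_B = 0.786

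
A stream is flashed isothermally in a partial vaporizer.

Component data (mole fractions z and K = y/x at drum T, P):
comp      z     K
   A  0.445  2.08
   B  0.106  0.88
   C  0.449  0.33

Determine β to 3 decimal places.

β = 0.256

Iterate (Newton) starting at β = 0.5:
  β = 0.500: g = -0.1538, g' = -0.676 → β = 0.273
  β = 0.273: g = -0.0099, g' = -0.613 → β = 0.256
Converged at β = 0.256.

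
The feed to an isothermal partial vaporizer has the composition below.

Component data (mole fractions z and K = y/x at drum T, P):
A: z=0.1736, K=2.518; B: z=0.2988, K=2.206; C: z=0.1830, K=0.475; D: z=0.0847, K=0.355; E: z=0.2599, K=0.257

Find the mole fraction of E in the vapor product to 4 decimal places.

Material balance + equilibrium reduce to Σ zᵢ(Kᵢ−1)/(1+β(Kᵢ−1)) = 0.
Check two-phase: ΣzᵢKᵢ = 1.2801 > 1 and Σzᵢ/Kᵢ = 1.8395 > 1, so g(0) = 0.2801 > 0 and g(1) = -0.8395 < 0.
Iterate (Newton) starting at β = 0.5:
  β = 0.5000: g = -0.14354, g' = -0.8311 → β = 0.3273
  β = 0.3273: g = -0.00599, g' = -0.7826 → β = 0.3196
Converged at β = 0.3196.
Compositions from xᵢ = zᵢ/(1+β(Kᵢ−1)), yᵢ = Kᵢxᵢ:
  A: x = 0.1169, y = 0.2943
  B: x = 0.2157, y = 0.4758
  C: x = 0.2199, y = 0.1045
  D: x = 0.1067, y = 0.0379
  E: x = 0.3409, y = 0.0876

y_E = 0.0876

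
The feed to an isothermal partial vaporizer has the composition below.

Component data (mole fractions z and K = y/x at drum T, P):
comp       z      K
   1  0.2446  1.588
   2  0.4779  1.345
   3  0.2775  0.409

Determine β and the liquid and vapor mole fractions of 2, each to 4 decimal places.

Rachford–Rice: g(β) = Σ zᵢ(Kᵢ−1)/(1+β(Kᵢ−1)) = 0.
Check two-phase: ΣzᵢKᵢ = 1.1447 > 1 and Σzᵢ/Kᵢ = 1.1878 > 1, so g(0) = 0.1447 > 0 and g(1) = -0.1878 < 0.
Iterate (Newton) starting at β = 0.5:
  β = 0.5000: g = 0.01897, g' = -0.2872 → β = 0.5661
  β = 0.5661: g = -0.00061, g' = -0.3063 → β = 0.5641
Converged at β = 0.5641.
Compositions from xᵢ = zᵢ/(1+β(Kᵢ−1)), yᵢ = Kᵢxᵢ:
  1: x = 0.1837, y = 0.2917
  2: x = 0.4000, y = 0.5381
  3: x = 0.4163, y = 0.1703

β = 0.5641, x_2 = 0.4000, y_2 = 0.5381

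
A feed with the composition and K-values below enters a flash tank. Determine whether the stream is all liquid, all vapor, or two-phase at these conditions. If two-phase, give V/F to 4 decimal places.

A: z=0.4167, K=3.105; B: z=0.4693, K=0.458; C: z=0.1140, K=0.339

two-phase, V/F = 0.4582

ΣzᵢKᵢ = 1.5474; Σzᵢ/Kᵢ = 1.4952.
Both exceed 1, so a two-phase solution exists.
Let ψ = V/F and solve Σ zᵢ(Kᵢ−1)/(1+ψ(Kᵢ−1)) = 0.
Iterate (Newton) starting at ψ = 0.48:
  ψ = 0.4800: g = -0.01787, g' = -0.8156 → ψ = 0.4581
  ψ = 0.4581: g = 0.00010, g' = -0.8250 → ψ = 0.4582
Converged at ψ = 0.4582.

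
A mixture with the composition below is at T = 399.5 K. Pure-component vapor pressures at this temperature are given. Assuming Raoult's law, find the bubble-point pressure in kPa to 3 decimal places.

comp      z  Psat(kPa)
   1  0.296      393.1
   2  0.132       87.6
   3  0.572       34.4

At the bubble point ψ → 0, so ΣzᵢKᵢ = 1 with Kᵢ = Pᵢˢᵃᵗ/P ⇒ P = ΣzᵢPᵢˢᵃᵗ.
P = 0.296·393.1 + 0.132·87.6 + 0.572·34.4 = 147.598 kPa

Pbub = 147.598 kPa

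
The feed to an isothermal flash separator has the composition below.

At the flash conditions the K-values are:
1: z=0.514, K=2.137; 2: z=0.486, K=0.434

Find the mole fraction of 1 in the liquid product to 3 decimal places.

Material balance + equilibrium reduce to Σ zᵢ(Kᵢ−1)/(1+ψ(Kᵢ−1)) = 0.
Check two-phase: ΣzᵢKᵢ = 1.309 > 1 and Σzᵢ/Kᵢ = 1.360 > 1, so g(0) = 0.309 > 0 and g(1) = -0.360 < 0.
Iterate (Newton) starting at ψ = 0.54:
  ψ = 0.540: g = -0.0341, g' = -0.578 → ψ = 0.481
Converged at ψ = 0.481.
Compositions from xᵢ = zᵢ/(1+ψ(Kᵢ−1)), yᵢ = Kᵢxᵢ:
  1: x = 0.332, y = 0.710
  2: x = 0.668, y = 0.290

x_1 = 0.332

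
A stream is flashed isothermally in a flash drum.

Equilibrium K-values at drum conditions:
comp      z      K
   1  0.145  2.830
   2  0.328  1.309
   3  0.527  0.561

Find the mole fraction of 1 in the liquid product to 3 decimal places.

Let ψ = V/F and solve Σ zᵢ(Kᵢ−1)/(1+ψ(Kᵢ−1)) = 0.
Check two-phase: ΣzᵢKᵢ = 1.135 > 1 and Σzᵢ/Kᵢ = 1.241 > 1, so g(0) = 0.135 > 0 and g(1) = -0.241 < 0.
Newton iteration, ψ⁰ = 0.31:
  ψ = 0.310: g = -0.0060, g' = -0.360 → ψ = 0.293
Converged at ψ = 0.293.
Compositions from xᵢ = zᵢ/(1+ψ(Kᵢ−1)), yᵢ = Kᵢxᵢ:
  1: x = 0.094, y = 0.267
  2: x = 0.301, y = 0.394
  3: x = 0.605, y = 0.339

x_1 = 0.094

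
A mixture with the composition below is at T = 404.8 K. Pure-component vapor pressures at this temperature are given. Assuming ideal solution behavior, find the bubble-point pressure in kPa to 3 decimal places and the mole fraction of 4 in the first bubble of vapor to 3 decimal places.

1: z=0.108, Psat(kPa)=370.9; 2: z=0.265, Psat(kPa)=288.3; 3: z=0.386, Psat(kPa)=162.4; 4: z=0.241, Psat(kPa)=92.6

Pbub = 201.460 kPa, y_4 = 0.111

At the bubble point ψ → 0, so ΣzᵢKᵢ = 1 with Kᵢ = Pᵢˢᵃᵗ/P ⇒ P = ΣzᵢPᵢˢᵃᵗ.
P = 0.108·370.9 + 0.265·288.3 + 0.386·162.4 + 0.241·92.6 = 201.460 kPa
yᵢ = zᵢPᵢˢᵃᵗ/P ⇒ y_4 = 0.241·92.6/201.460 = 0.111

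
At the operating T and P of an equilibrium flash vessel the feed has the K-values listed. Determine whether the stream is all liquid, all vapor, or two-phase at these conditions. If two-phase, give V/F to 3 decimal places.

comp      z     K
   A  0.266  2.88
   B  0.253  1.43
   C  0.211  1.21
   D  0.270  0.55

ΣzᵢKᵢ = 1.532; Σzᵢ/Kᵢ = 0.935.
Since Σzᵢ/Kᵢ < 1 the mixture is above its dew point — single vapor phase.

all vapor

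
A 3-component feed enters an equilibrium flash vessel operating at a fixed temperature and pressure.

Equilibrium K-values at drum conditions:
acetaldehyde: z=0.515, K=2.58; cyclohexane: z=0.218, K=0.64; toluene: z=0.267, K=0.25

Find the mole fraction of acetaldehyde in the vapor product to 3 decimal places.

Material balance + equilibrium reduce to Σ zᵢ(Kᵢ−1)/(1+ψ(Kᵢ−1)) = 0.
Feasibility: ΣzᵢKᵢ = 1.535, Σzᵢ/Kᵢ = 1.608 — both > 1, two phases present.
Iterate (Newton) starting at ψ = 0.5:
  ψ = 0.500: g = 0.0385, g' = -0.828 → ψ = 0.546
Converged at ψ = 0.546.
Compositions from xᵢ = zᵢ/(1+ψ(Kᵢ−1)), yᵢ = Kᵢxᵢ:
  acetaldehyde: x = 0.276, y = 0.713
  cyclohexane: x = 0.271, y = 0.174
  toluene: x = 0.452, y = 0.113

y_acetaldehyde = 0.713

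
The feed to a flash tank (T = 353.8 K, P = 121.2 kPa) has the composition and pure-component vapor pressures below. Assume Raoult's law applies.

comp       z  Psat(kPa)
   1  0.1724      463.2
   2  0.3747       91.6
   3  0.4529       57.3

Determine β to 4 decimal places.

β = 0.1356

Raoult's law: Kᵢ = Pᵢˢᵃᵗ/P = Pᵢˢᵃᵗ/121.2.
  K_1 = 463.2/121.2 = 3.821782, K_2 = 91.6/121.2 = 0.755776, K_3 = 57.3/121.2 = 0.472772
Rachford–Rice: g(β) = Σ zᵢ(Kᵢ−1)/(1+β(Kᵢ−1)) = 0.
g(0) = ΣzᵢKᵢ − 1 = 0.1562 and g(1) = 1 − Σzᵢ/Kᵢ = -0.4989, so a root lies in (0, 1).
Newton iteration, β⁰ = 0.5:
  β = 0.5000: g = -0.22672, g' = -0.4973 → β = 0.0441
  β = 0.0441: g = 0.09563, g' = -1.2403 → β = 0.1212
  β = 0.1212: g = 0.01309, g' = -0.9295 → β = 0.1353
  β = 0.1353: g = 0.00029, g' = -0.8888 → β = 0.1356
Converged at β = 0.1356.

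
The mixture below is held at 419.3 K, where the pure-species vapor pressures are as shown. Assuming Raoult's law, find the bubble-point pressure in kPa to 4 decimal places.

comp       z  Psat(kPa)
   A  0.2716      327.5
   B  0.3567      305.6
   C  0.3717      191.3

At the bubble point ψ → 0, so ΣzᵢKᵢ = 1 with Kᵢ = Pᵢˢᵃᵗ/P ⇒ P = ΣzᵢPᵢˢᵃᵗ.
P = 0.2716·327.5 + 0.3567·305.6 + 0.3717·191.3 = 269.0627 kPa

Pbub = 269.0627 kPa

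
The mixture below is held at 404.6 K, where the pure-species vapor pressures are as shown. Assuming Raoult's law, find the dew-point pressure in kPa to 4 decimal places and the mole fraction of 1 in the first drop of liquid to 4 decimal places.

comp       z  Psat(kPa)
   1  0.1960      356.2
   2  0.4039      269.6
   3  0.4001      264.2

Pdew = 280.6796 kPa, x_1 = 0.1544

At the dew point ψ → 1, so Σzᵢ/Kᵢ = 1 with Kᵢ = Pᵢˢᵃᵗ/P ⇒ 1/P = Σzᵢ/Pᵢˢᵃᵗ.
1/P = 0.1960/356.2 + 0.4039/269.6 + 0.4001/264.2 = 0.0035628 ⇒ P = 280.6796 kPa
xᵢ = zᵢP/Pᵢˢᵃᵗ ⇒ x_1 = 0.1960·280.6796/356.2 = 0.1544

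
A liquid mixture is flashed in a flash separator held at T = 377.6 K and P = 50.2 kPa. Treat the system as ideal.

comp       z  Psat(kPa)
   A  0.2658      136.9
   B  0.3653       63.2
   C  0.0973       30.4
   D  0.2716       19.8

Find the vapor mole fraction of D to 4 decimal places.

Raoult's law: Kᵢ = Pᵢˢᵃᵗ/P = Pᵢˢᵃᵗ/50.2.
  K_A = 136.9/50.2 = 2.727092, K_B = 63.2/50.2 = 1.258964, K_C = 30.4/50.2 = 0.605578, K_D = 19.8/50.2 = 0.394422
Material balance + equilibrium reduce to Σ zᵢ(Kᵢ−1)/(1+β(Kᵢ−1)) = 0.
g(0) = ΣzᵢKᵢ − 1 = 0.3508 and g(1) = 1 − Σzᵢ/Kᵢ = -0.2369, so a root lies in (0, 1).
Newton iteration, β⁰ = 0.5:
  β = 0.5000: g = 0.04638, g' = -0.4759 → β = 0.5975
  β = 0.5975: g = -0.00008, g' = -0.4809 → β = 0.5973
Converged at β = 0.5973.
Compositions from xᵢ = zᵢ/(1+β(Kᵢ−1)), yᵢ = Kᵢxᵢ:
  A: x = 0.1308, y = 0.3568
  B: x = 0.3164, y = 0.3983
  C: x = 0.1273, y = 0.0771
  D: x = 0.4255, y = 0.1678

y_D = 0.1678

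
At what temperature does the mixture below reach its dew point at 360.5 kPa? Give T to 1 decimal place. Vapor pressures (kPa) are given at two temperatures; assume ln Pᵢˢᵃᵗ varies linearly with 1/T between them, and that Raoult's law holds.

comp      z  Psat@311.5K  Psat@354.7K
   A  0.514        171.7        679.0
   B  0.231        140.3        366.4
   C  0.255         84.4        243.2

T = 349.1 K

Dew-point temperature: Σzᵢ·P/Pᵢˢᵃᵗ(T) = 1. Interpolate ln Pᵢˢᵃᵗ = aᵢ + bᵢ/T.
  T = 311.5 K: ΣzᵢP/Pᵢˢᵃᵗ = 2.7619
  T = 354.7 K: ΣzᵢP/Pᵢˢᵃᵗ = 0.8782
  T = 333.1 K: ΣzᵢP/Pᵢˢᵃᵗ = 1.4951
  T = 343.9 K: ΣzᵢP/Pᵢˢᵃᵗ = 1.1354
  T = 349.3 K: ΣzᵢP/Pᵢˢᵃᵗ = 0.9964
  T = 346.6 K: ΣzᵢP/Pᵢˢᵃᵗ = 1.0630
  T = 348.0 K: ΣzᵢP/Pᵢˢᵃᵗ = 1.0278
  T = 348.6 K: ΣzᵢP/Pᵢˢᵃᵗ = 1.0131
Interpolating between 348.6 K and 349.3 K gives T ≈ 349.1 K.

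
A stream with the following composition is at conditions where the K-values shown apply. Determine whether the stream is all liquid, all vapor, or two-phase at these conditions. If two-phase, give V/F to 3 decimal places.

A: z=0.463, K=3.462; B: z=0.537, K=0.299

two-phase, V/F = 0.442

ΣzᵢKᵢ = 1.763; Σzᵢ/Kᵢ = 1.930.
Both exceed 1, so a two-phase solution exists.
Binary case is linear: z₁(K₁−1)(1+ψ(K₂−1)) + z₂(K₂−1)(1+ψ(K₁−1)) = 0
⇒ ψ = [z₁(K₁−1)+z₂(K₂−1)] / [−(K₁−1)(K₂−1)] = 0.7635/1.7259 = 0.442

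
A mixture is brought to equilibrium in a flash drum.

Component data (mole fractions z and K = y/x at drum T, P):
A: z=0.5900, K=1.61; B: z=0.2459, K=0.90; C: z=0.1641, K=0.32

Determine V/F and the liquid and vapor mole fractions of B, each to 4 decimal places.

Material balance + equilibrium reduce to Σ zᵢ(Kᵢ−1)/(1+V/F(Kᵢ−1)) = 0.
Feasibility: ΣzᵢKᵢ = 1.2237, Σzᵢ/Kᵢ = 1.1525 — both > 1, two phases present.
Newton iteration, V/F⁰ = 0.43:
  V/F = 0.4300: g = 0.10172, g' = -0.2920 → V/F = 0.7783
  V/F = 0.7783: g = -0.01968, g' = -0.4463 → V/F = 0.7342
  V/F = 0.7342: g = -0.00082, g' = -0.4102 → V/F = 0.7322
Converged at V/F = 0.7322.
Compositions from xᵢ = zᵢ/(1+V/F(Kᵢ−1)), yᵢ = Kᵢxᵢ:
  A: x = 0.4078, y = 0.6566
  B: x = 0.2653, y = 0.2388
  C: x = 0.3268, y = 0.1046

V/F = 0.7322, x_B = 0.2653, y_B = 0.2388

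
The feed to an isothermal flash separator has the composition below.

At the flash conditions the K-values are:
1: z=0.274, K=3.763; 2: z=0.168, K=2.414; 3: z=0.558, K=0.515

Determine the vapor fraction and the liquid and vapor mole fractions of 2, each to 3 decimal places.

Newton iteration, ψ⁰ = 0.5:
  ψ = 0.500: g = 0.0998, g' = -0.713 → ψ = 0.640
  ψ = 0.640: g = 0.0057, g' = -0.642 → ψ = 0.649
Converged at ψ = 0.649.
Compositions from xᵢ = zᵢ/(1+ψ(Kᵢ−1)), yᵢ = Kᵢxᵢ:
  1: x = 0.098, y = 0.369
  2: x = 0.088, y = 0.211
  3: x = 0.814, y = 0.419

ψ = 0.649, x_2 = 0.088, y_2 = 0.211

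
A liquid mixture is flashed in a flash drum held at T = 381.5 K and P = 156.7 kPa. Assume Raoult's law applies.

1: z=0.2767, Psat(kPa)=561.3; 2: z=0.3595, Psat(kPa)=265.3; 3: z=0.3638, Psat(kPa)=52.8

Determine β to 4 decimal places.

β = 0.6674

Raoult's law: Kᵢ = Pᵢˢᵃᵗ/P = Pᵢˢᵃᵗ/156.7.
  K_1 = 561.3/156.7 = 3.582004, K_2 = 265.3/156.7 = 1.693044, K_3 = 52.8/156.7 = 0.336950
Newton iteration, β⁰ = 0.46:
  β = 0.4600: g = 0.16841, g' = -0.8158 → β = 0.6664
  β = 0.6664: g = 0.00083, g' = -0.8434 → β = 0.6674
Converged at β = 0.6674.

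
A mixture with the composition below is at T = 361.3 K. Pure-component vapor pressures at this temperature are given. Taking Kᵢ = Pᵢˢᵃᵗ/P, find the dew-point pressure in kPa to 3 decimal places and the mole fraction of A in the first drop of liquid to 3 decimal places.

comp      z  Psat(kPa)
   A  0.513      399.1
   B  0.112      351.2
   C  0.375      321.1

Pdew = 360.730 kPa, x_A = 0.464

At the dew point ψ → 1, so Σzᵢ/Kᵢ = 1 with Kᵢ = Pᵢˢᵃᵗ/P ⇒ 1/P = Σzᵢ/Pᵢˢᵃᵗ.
1/P = 0.513/399.1 + 0.112/351.2 + 0.375/321.1 = 0.002772 ⇒ P = 360.730 kPa
xᵢ = zᵢP/Pᵢˢᵃᵗ ⇒ x_A = 0.513·360.730/399.1 = 0.464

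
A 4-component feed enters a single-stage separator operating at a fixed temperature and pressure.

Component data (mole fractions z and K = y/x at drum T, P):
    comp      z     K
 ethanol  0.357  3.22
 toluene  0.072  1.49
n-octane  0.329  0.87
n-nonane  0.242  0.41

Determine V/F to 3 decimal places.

V/F = 0.787

Iterate (Newton) starting at V/F = 0.5:
  V/F = 0.500: g = 0.1557, g' = -0.582 → V/F = 0.767
  V/F = 0.767: g = 0.0104, g' = -0.538 → V/F = 0.787
Converged at V/F = 0.787.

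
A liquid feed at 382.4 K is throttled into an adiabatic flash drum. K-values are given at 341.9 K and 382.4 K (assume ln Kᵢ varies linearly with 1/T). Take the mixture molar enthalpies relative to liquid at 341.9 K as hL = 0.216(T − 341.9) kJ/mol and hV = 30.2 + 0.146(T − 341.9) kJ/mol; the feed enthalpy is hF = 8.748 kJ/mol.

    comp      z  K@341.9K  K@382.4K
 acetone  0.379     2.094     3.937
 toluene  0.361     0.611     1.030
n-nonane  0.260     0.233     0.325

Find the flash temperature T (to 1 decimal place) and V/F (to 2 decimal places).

Adiabatic flash: solve Rachford–Rice at each trial T, then check hF = ψ·hV(T) + (1−ψ)·hL(T).
  T = 341.9 K: K = (2.094, 0.611, 0.233), RR gives ψ = 0.119, H_out = 3.602 kJ/mol
  T = 382.4 K: K = (3.937, 1.030, 0.325), RR gives ψ = 0.753, H_out = 29.363 kJ/mol
  T = 362.1 K: K = (2.920, 0.804, 0.278), RR gives ψ = 0.499, H_out = 18.717 kJ/mol
  T = 352.0 K: K = (2.485, 0.704, 0.255), RR gives ψ = 0.333, H_out = 12.016 kJ/mol
  T = 346.9 K: K = (2.282, 0.656, 0.244), RR gives ψ = 0.234, H_out = 8.055 kJ/mol
  T = 349.4 K: K = (2.380, 0.679, 0.249), RR gives ψ = 0.284, H_out = 10.058 kJ/mol
  T = 348.1 K: K = (2.329, 0.667, 0.246), RR gives ψ = 0.258, H_out = 9.032 kJ/mol
  T = 347.5 K: K = (2.305, 0.662, 0.245), RR gives ψ = 0.246, H_out = 8.548 kJ/mol
Linear interpolation between T = 347.5 (H_out = 8.548) and T = 348.1 (H_out = 9.032) on hF = 8.748 gives T ≈ 347.7 K, at which ψ = 0.25.

T = 347.7 K, V/F = 0.25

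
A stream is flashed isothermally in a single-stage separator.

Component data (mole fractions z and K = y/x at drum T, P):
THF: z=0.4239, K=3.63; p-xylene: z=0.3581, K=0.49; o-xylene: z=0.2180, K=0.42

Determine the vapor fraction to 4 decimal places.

Iterate (Newton) starting at ψ = 0.69:
  ψ = 0.6900: g = -0.09651, g' = -0.7957 → ψ = 0.5687
  ψ = 0.5687: g = 0.00080, g' = -0.8188 → ψ = 0.5697
Converged at ψ = 0.5697.

ψ = 0.5697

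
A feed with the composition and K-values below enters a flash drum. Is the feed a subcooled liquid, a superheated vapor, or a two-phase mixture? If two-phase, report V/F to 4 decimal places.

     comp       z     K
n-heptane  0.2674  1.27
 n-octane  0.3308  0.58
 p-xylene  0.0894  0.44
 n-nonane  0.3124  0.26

subcooled liquid

ΣzᵢKᵢ = 0.6520; Σzᵢ/Kᵢ = 2.1856.
Since ΣzᵢKᵢ < 1 the mixture is below its bubble point — single liquid phase.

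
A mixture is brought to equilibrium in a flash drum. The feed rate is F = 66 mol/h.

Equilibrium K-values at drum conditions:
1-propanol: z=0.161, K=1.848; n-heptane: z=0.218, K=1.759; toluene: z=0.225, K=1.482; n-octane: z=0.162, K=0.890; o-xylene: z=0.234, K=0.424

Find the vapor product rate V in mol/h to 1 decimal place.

V = 51.6 mol/h

Material balance + equilibrium reduce to Σ zᵢ(Kᵢ−1)/(1+β(Kᵢ−1)) = 0.
Feasibility: ΣzᵢKᵢ = 1.258, Σzᵢ/Kᵢ = 1.097 — both > 1, two phases present.
Newton–Raphson from β = 0.51:
  β = 0.510: g = 0.0919, g' = -0.313 → β = 0.803
  β = 0.803: g = -0.0083, g' = -0.388 → β = 0.782
Converged at β = 0.782.
Then V = β·F = 0.7818·66 = 51.6 mol/h and L = F − V = 14.4 mol/h.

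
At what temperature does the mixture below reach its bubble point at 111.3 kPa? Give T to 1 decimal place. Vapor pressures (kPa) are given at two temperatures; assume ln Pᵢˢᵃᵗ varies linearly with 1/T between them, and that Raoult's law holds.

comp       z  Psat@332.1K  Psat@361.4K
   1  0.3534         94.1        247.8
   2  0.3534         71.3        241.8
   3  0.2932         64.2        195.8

T = 341.4 K

Bubble-point temperature: ΣzᵢPᵢˢᵃᵗ(T) = P. Interpolate ln Pᵢˢᵃᵗ = aᵢ + bᵢ/T.
  T = 332.1 K: ΣzᵢPᵢˢᵃᵗ = 77.28 kPa
  T = 361.4 K: ΣzᵢPᵢˢᵃᵗ = 230.43 kPa
  T = 346.8 K: ΣzᵢPᵢˢᵃᵗ = 136.61 kPa
  T = 339.5 K: ΣzᵢPᵢˢᵃᵗ = 103.54 kPa
  T = 343.1 K: ΣzᵢPᵢˢᵃᵗ = 118.87 kPa
  T = 341.3 K: ΣzᵢPᵢˢᵃᵗ = 110.97 kPa
Interpolating between 341.3 K and 343.1 K gives T ≈ 341.4 K.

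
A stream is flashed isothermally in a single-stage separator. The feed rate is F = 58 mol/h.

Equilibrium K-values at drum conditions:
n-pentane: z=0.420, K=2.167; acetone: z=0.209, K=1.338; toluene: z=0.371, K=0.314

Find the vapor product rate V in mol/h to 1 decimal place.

V = 27.4 mol/h

Rachford–Rice: g(ψ) = Σ zᵢ(Kᵢ−1)/(1+ψ(Kᵢ−1)) = 0.
g(0) = ΣzᵢKᵢ − 1 = 0.306 and g(1) = 1 − Σzᵢ/Kᵢ = -0.532, so a root lies in (0, 1).
Newton iteration, ψ⁰ = 0.5:
  ψ = 0.500: g = -0.0174, g' = -0.650 → ψ = 0.473
Converged at ψ = 0.473.
Then V = ψ·F = 0.4729·58 = 27.4 mol/h and L = F − V = 30.6 mol/h.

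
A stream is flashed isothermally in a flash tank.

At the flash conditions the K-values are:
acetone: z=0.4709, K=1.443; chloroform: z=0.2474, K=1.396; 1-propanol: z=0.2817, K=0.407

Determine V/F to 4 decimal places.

V/F = 0.5509

Material balance + equilibrium reduce to Σ zᵢ(Kᵢ−1)/(1+V/F(Kᵢ−1)) = 0.
Feasibility: ΣzᵢKᵢ = 1.1395, Σzᵢ/Kᵢ = 1.1957 — both > 1, two phases present.
Newton–Raphson from V/F = 0.69:
  V/F = 0.6900: g = -0.04602, g' = -0.3619 → V/F = 0.5628
  V/F = 0.5628: g = -0.00365, g' = -0.3083 → V/F = 0.5510
  V/F = 0.5510: g = -0.00002, g' = -0.3044 → V/F = 0.5509
Converged at V/F = 0.5509.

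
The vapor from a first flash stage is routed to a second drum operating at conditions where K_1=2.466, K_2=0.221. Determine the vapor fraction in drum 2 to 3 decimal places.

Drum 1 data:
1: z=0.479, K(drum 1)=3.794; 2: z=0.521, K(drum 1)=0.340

V/F (drum 2) = 0.743

Drum 1:
Rachford–Rice: g(ψ₁) = Σ zᵢ(Kᵢ−1)/(1+ψ₁(Kᵢ−1)) = 0.
g(0) = ΣzᵢKᵢ − 1 = 0.994 and g(1) = 1 − Σzᵢ/Kᵢ = -0.659, so a root lies in (0, 1).
Newton iteration, ψ₁⁰ = 0.64:
  ψ₁ = 0.640: g = -0.1153, g' = -1.161 → ψ₁ = 0.541
  ψ₁ = 0.541: g = -0.0016, g' = -1.142 → ψ₁ = 0.539
Converged at ψ₁ = 0.539.
Drum-1 compositions:
  1: x = 0.191, y = 0.725
  2: x = 0.809, y = 0.275
Drum-2 feed = drum-1 vapor: z₂ = (0.7250, 0.2750).
Drum 2:
Material balance + equilibrium reduce to Σ zᵢ(Kᵢ−1)/(1+ψ₂(Kᵢ−1)) = 0.
Feasibility: ΣzᵢKᵢ = 1.849, Σzᵢ/Kᵢ = 1.538 — both > 1, two phases present.
Iterate (Newton) starting at ψ₂ = 0.5:
  ψ₂ = 0.500: g = 0.2623, g' = -0.967 → ψ₂ = 0.771
  ψ₂ = 0.771: g = -0.0381, g' = -1.391 → ψ₂ = 0.744
  ψ₂ = 0.744: g = -0.0013, g' = -1.301 → ψ₂ = 0.743
Converged at ψ₂ = 0.743.
  1: x = 0.347, y = 0.856
  2: x = 0.653, y = 0.144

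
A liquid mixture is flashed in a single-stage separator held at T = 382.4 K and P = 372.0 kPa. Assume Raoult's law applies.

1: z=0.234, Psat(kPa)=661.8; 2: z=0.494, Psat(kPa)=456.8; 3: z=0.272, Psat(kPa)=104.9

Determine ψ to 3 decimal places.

Raoult's law: Kᵢ = Pᵢˢᵃᵗ/P = Pᵢˢᵃᵗ/372.0.
  K_1 = 661.8/372.0 = 1.77903, K_2 = 456.8/372.0 = 1.22796, K_3 = 104.9/372.0 = 0.28199
Rachford–Rice: g(ψ) = Σ zᵢ(Kᵢ−1)/(1+ψ(Kᵢ−1)) = 0.
g(0) = ΣzᵢKᵢ − 1 = 0.100 and g(1) = 1 − Σzᵢ/Kᵢ = -0.498, so a root lies in (0, 1).
Newton iteration, ψ⁰ = 0.36:
  ψ = 0.360: g = -0.0169, g' = -0.364 → ψ = 0.313
  ψ = 0.313: g = -0.0004, g' = -0.348 → ψ = 0.312
Converged at ψ = 0.312.

ψ = 0.312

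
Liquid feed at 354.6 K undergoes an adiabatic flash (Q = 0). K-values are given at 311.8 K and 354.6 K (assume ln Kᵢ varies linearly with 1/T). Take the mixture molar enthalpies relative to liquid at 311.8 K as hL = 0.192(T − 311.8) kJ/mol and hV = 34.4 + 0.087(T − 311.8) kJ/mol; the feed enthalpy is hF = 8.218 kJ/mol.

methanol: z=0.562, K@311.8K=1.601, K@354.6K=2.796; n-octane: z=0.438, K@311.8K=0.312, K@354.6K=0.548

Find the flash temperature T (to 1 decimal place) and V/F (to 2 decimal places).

Adiabatic flash: solve Rachford–Rice at each trial T, then check hF = ψ·hV(T) + (1−ψ)·hL(T).
  T = 311.8 K: K = (1.601, 0.312), RR gives ψ = 0.088, H_out = 3.030 kJ/mol
  T = 354.6 K: K = (2.796, 0.548), RR gives ψ = 0.999, H_out = 38.108 kJ/mol
  T = 333.2 K: K = (2.154, 0.421), RR gives ψ = 0.591, H_out = 23.116 kJ/mol
  T = 322.5 K: K = (1.866, 0.364), RR gives ψ = 0.378, H_out = 14.644 kJ/mol
  T = 317.1 K: K = (1.730, 0.337), RR gives ψ = 0.248, H_out = 9.399 kJ/mol
  T = 314.5 K: K = (1.666, 0.325), RR gives ψ = 0.174, H_out = 6.468 kJ/mol
  T = 315.8 K: K = (1.697, 0.331), RR gives ψ = 0.212, H_out = 7.974 kJ/mol
Linear interpolation between T = 315.8 (H_out = 7.974) and T = 317.1 (H_out = 9.399) on hF = 8.218 gives T ≈ 316.0 K, at which ψ = 0.22.

T = 316.0 K, V/F = 0.22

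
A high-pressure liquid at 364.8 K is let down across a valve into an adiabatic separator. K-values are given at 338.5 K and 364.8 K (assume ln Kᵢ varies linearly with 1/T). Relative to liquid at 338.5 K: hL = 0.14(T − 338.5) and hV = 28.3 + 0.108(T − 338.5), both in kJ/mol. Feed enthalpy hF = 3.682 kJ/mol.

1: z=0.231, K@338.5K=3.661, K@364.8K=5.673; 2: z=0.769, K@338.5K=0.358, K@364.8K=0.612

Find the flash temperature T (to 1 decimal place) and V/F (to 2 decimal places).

T = 342.1 K, V/F = 0.11

Adiabatic flash: solve Rachford–Rice at each trial T, then check hF = ψ·hV(T) + (1−ψ)·hL(T).
  T = 338.5 K: K = (3.661, 0.358), RR gives ψ = 0.071, H_out = 2.004 kJ/mol
  T = 364.8 K: K = (5.673, 0.612), RR gives ψ = 0.431, H_out = 15.511 kJ/mol
  T = 351.6 K: K = (4.591, 0.472), RR gives ψ = 0.224, H_out = 8.068 kJ/mol
  T = 345.1 K: K = (4.112, 0.413), RR gives ψ = 0.146, H_out = 5.032 kJ/mol
  T = 341.8 K: K = (3.882, 0.385), RR gives ψ = 0.109, H_out = 3.523 kJ/mol
  T = 343.5 K: K = (3.999, 0.399), RR gives ψ = 0.128, H_out = 4.300 kJ/mol
Linear interpolation between T = 341.8 (H_out = 3.523) and T = 343.5 (H_out = 4.300) on hF = 3.682 gives T ≈ 342.1 K, at which ψ = 0.11.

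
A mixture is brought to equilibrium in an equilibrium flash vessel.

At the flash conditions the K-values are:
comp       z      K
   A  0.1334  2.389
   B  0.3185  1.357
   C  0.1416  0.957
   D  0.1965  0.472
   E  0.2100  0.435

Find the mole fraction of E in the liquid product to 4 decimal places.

x_E = 0.2347

Rachford–Rice: g(ψ) = Σ zᵢ(Kᵢ−1)/(1+ψ(Kᵢ−1)) = 0.
Check two-phase: ΣzᵢKᵢ = 1.0705 > 1 and Σzᵢ/Kᵢ = 1.3376 > 1, so g(0) = 0.0705 > 0 and g(1) = -0.3376 < 0.
Iterate (Newton) starting at ψ = 0.5:
  ψ = 0.5000: g = -0.10672, g' = -0.3505 → ψ = 0.1955
  ψ = 0.1955: g = -0.00321, g' = -0.3478 → ψ = 0.1863
Converged at ψ = 0.1863.
Compositions from xᵢ = zᵢ/(1+ψ(Kᵢ−1)), yᵢ = Kᵢxᵢ:
  A: x = 0.1060, y = 0.2532
  B: x = 0.2986, y = 0.4053
  C: x = 0.1427, y = 0.1366
  D: x = 0.2179, y = 0.1029
  E: x = 0.2347, y = 0.1021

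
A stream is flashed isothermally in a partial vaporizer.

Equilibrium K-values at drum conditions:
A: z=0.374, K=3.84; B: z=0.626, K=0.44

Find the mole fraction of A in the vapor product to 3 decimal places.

y_A = 0.632

Material balance + equilibrium reduce to Σ zᵢ(Kᵢ−1)/(1+V/F(Kᵢ−1)) = 0.
g(0) = ΣzᵢKᵢ − 1 = 0.712 and g(1) = 1 − Σzᵢ/Kᵢ = -0.520, so a root lies in (0, 1).
Binary case is linear: z₁(K₁−1)(1+V/F(K₂−1)) + z₂(K₂−1)(1+V/F(K₁−1)) = 0
⇒ V/F = [z₁(K₁−1)+z₂(K₂−1)] / [−(K₁−1)(K₂−1)] = 0.7116/1.5904 = 0.447
Compositions from xᵢ = zᵢ/(1+V/F(Kᵢ−1)), yᵢ = Kᵢxᵢ:
  A: x = 0.165, y = 0.632
  B: x = 0.835, y = 0.368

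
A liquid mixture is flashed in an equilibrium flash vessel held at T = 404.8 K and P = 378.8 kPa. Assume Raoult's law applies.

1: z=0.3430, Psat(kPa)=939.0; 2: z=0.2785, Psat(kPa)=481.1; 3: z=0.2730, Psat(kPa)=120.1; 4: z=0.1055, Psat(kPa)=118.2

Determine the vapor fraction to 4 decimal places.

Raoult's law: Kᵢ = Pᵢˢᵃᵗ/P = Pᵢˢᵃᵗ/378.8.
  K_1 = 939.0/378.8 = 2.478881, K_2 = 481.1/378.8 = 1.270063, K_3 = 120.1/378.8 = 0.317054, K_4 = 118.2/378.8 = 0.312038
Iterate (Newton) starting at ψ = 0.41:
  ψ = 0.4100: g = 0.02345, g' = -0.6497 → ψ = 0.4461
  ψ = 0.4461: g = -0.00010, g' = -0.6558 → ψ = 0.4459
Converged at ψ = 0.4459.

ψ = 0.4459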